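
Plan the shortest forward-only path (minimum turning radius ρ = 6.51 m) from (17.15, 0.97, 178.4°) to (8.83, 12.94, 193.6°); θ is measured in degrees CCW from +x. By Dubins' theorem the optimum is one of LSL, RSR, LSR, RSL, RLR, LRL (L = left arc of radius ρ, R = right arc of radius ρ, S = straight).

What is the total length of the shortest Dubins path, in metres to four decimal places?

Let ψ = atan2(Δy, Δx) = atan2(11.97, -8.32) = 124.8020° be the start→goal bearing.
Normalize: d = |goal − start| / ρ = 14.577493/6.51 = 2.239246, α = (θ_start − ψ) mod 360° = 53.5980° = 0.935461 rad, β = (θ_goal − ψ) mod 360° = 68.7980° = 1.200751 rad.
Common terms: sin α = 0.804873, cos α = 0.593448, sin β = 0.932311, cos β = 0.361658, cos(α−β) = 0.965016, d² = 5.014224. Work in radians in the unit-radius frame; every candidate has L = ρ·(t + p + q).
LSL: p² = 2 + d² − 2cos(α−β) + 2d(sin α − sin β) = 4.513459; p = √p² = 2.124490; φ = atan2(cos β − cos α, d + sin α − sin β) = -0.109321 rad; t = (φ − α) mod 2π = 5.238403 rad, q = (β − φ) mod 2π = 1.310072 rad → L = 6.51·(5.238403 + 2.124490 + 1.310072) = 6.51·8.672966 = 56.461007 m
RSR: p² = 2 + d² − 2cos(α−β) + 2d(sin β − sin α) = 5.654922; p = √p² = 2.378008; φ = atan2(cos α − cos β, d − sin α + sin β) = 0.097627 rad; t = (α − φ) mod 2π = 0.837834 rad, q = (φ − β) mod 2π = 5.180062 rad → L = 6.51·(0.837834 + 2.378008 + 5.180062) = 6.51·8.395903 = 54.657330 m
LSR: p² = d² − 2 + 2cos(α−β) + 2d(sin α + sin β) = 12.724220; p = √p² = 3.567102; φ = atan2(−cos α − cos β, d + sin α + sin β) − atan2(−2, p) = 0.275279 rad; t = (φ − α) mod 2π = 5.623003 rad, q = (φ − β) mod 2π = 5.357713 rad → L = 6.51·(5.623003 + 3.567102 + 5.357713) = 6.51·14.547819 = 94.706304 m
RSL: p² = d² − 2 + 2cos(α−β) − 2d(sin α + sin β) = -2.835707 < 0 → infeasible
RLR: c = (6 − d² + 2cos(α−β) + 2d(sin α − sin β))/8 = 0.293135; p = 2π − arccos c = 5.009893 rad; φ = atan2(cos α − cos β, d − sin α + sin β) = 0.097627 rad; t = (α − φ + p/2) mod 2π = 3.342780 rad, q = (α − β − t + p) mod 2π = 1.401823 rad → L = 6.51·(3.342780 + 5.009893 + 1.401823) = 6.51·9.754496 = 63.501768 m
LRL: c = (6 − d² + 2cos(α−β) − 2d(sin α − sin β))/8 = 0.435818; p = 2π − arccos c = 5.163335 rad; φ = atan2(cos β − cos α, d + sin α − sin β) = -0.109321 rad; t = (φ − α + p/2) mod 2π = 1.536886 rad, q = (β − α − t + p) mod 2π = 3.891740 rad → L = 6.51·(1.536886 + 5.163335 + 3.891740) = 6.51·10.591961 = 68.953666 m
Shortest: RSR with L = 54.657330 m ≈ 54.6573 m

54.6573 m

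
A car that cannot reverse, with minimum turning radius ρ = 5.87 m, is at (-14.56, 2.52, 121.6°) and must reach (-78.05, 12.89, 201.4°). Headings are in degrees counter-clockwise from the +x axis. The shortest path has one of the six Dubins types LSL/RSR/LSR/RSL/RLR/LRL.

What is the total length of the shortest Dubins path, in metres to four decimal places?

Let ψ = atan2(Δy, Δx) = atan2(10.37, -63.49) = 170.7236° be the start→goal bearing.
Normalize: d = |goal − start| / ρ = 64.331307/5.87 = 10.959337, α = (θ_start − ψ) mod 360° = 310.8764° = 5.425816 rad, β = (θ_goal − ψ) mod 360° = 30.6764° = 0.535404 rad.
Common terms: sin α = -0.756123, cos α = 0.654429, sin β = 0.510188, cos β = 0.860063, cos(α−β) = 0.177085, d² = 120.107061. Work in radians in the unit-radius frame; every candidate has L = ρ·(t + p + q).
LSL: p² = 2 + d² − 2cos(α−β) + 2d(sin α − sin β) = 93.997020; p = √p² = 9.695206; φ = atan2(cos β − cos α, d + sin α − sin β) = 0.021211 rad; t = (φ − α) mod 2π = 0.878581 rad, q = (β − φ) mod 2π = 0.514192 rad → L = 5.87·(0.878581 + 9.695206 + 0.514192) = 5.87·11.087979 = 65.086435 m
RSR: p² = 2 + d² − 2cos(α−β) + 2d(sin β − sin α) = 149.508764; p = √p² = 12.227378; φ = atan2(cos α − cos β, d − sin α + sin β) = -0.016818 rad; t = (α − φ) mod 2π = 5.442634 rad, q = (φ − β) mod 2π = 5.730963 rad → L = 5.87·(5.442634 + 12.227378 + 5.730963) = 5.87·23.400976 = 137.363726 m
LSR: p² = d² − 2 + 2cos(α−β) + 2d(sin α + sin β) = 113.070657; p = √p² = 10.633469; φ = atan2(−cos α − cos β, d + sin α + sin β) − atan2(−2, p) = 0.045480 rad; t = (φ − α) mod 2π = 0.902849 rad, q = (φ − β) mod 2π = 5.793261 rad → L = 5.87·(0.902849 + 10.633469 + 5.793261) = 5.87·17.329579 = 101.724628 m
RSL: p² = d² − 2 + 2cos(α−β) − 2d(sin α + sin β) = 123.851804; p = √p² = 11.128873; φ = atan2(cos α + cos β, d − sin α − sin β) − atan2(2, p) = -0.043470 rad; t = (α − φ) mod 2π = 5.469286 rad, q = (β − φ) mod 2π = 0.578874 rad → L = 5.87·(5.469286 + 11.128873 + 0.578874) = 5.87·17.177032 = 100.829179 m
RLR: c = (6 − d² + 2cos(α−β) + 2d(sin α − sin β))/8 = -17.688596, |c| > 1 → infeasible
LRL: c = (6 − d² + 2cos(α−β) − 2d(sin α − sin β))/8 = -10.749627, |c| > 1 → infeasible
Shortest: LSL with L = 65.086435 m ≈ 65.0864 m

65.0864 m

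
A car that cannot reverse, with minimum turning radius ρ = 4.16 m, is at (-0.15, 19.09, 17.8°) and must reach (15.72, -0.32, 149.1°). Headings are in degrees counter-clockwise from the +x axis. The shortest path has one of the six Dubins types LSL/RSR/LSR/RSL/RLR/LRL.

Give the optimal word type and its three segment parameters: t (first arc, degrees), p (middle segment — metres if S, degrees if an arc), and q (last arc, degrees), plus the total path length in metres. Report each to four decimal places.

RSR: t = 53.1702°, p = 20.5225 m, q = 175.5298°, L = 37.1274 m

Let ψ = atan2(Δy, Δx) = atan2(-19.41, 15.87) = -50.7299° be the start→goal bearing.
Normalize: d = |goal − start| / ρ = 25.071996/4.16 = 6.026922, α = (θ_start − ψ) mod 360° = 68.5299° = 1.196072 rad, β = (θ_goal − ψ) mod 360° = 199.8299° = 3.487689 rad.
Common terms: sin α = 0.930609, cos α = 0.366016, sin β = -0.339229, cos β = -0.940704, cos(α−β) = -0.660002, d² = 36.323791. Work in radians in the unit-radius frame; every candidate has L = ρ·(t + p + q).
LSL: p² = 2 + d² − 2cos(α−β) + 2d(sin α − sin β) = 54.950216; p = √p² = 7.412841; φ = atan2(cos β − cos α, d + sin α − sin β) = -0.177204 rad; t = (φ − α) mod 2π = 4.909909 rad, q = (β − φ) mod 2π = 3.664893 rad → L = 4.16·(4.909909 + 7.412841 + 3.664893) = 4.16·15.987644 = 66.508599 m
RSR: p² = 2 + d² − 2cos(α−β) + 2d(sin β − sin α) = 24.337373; p = √p² = 4.933292; φ = atan2(cos α − cos β, d − sin α + sin β) = 0.268077 rad; t = (α − φ) mod 2π = 0.927995 rad, q = (φ − β) mod 2π = 3.063573 rad → L = 4.16·(0.927995 + 4.933292 + 3.063573) = 4.16·8.924860 = 37.127419 m
LSR: p² = d² − 2 + 2cos(α−β) + 2d(sin α + sin β) = 40.132190; p = √p² = 6.334997; φ = atan2(−cos α − cos β, d + sin α + sin β) − atan2(−2, p) = 0.392419 rad; t = (φ − α) mod 2π = 5.479532 rad, q = (φ − β) mod 2π = 3.187915 rad → L = 4.16·(5.479532 + 6.334997 + 3.187915) = 4.16·15.002445 = 62.410171 m
RSL: p² = d² − 2 + 2cos(α−β) − 2d(sin α + sin β) = 25.875386; p = √p² = 5.086785; φ = atan2(cos α + cos β, d − sin α − sin β) − atan2(2, p) = -0.479946 rad; t = (α − φ) mod 2π = 1.676018 rad, q = (β − φ) mod 2π = 3.967635 rad → L = 4.16·(1.676018 + 5.086785 + 3.967635) = 4.16·10.730439 = 44.638626 m
RLR: c = (6 − d² + 2cos(α−β) + 2d(sin α − sin β))/8 = -2.042172, |c| > 1 → infeasible
LRL: c = (6 − d² + 2cos(α−β) − 2d(sin α − sin β))/8 = -5.868777, |c| > 1 → infeasible
Shortest: RSR with L = 37.127419 m ≈ 37.1274 m
Convert RSR to answer units (arcs ×180/π): t = 0.927995·180/π = 53.1702°, p = ρ·p = 4.16·4.933292 = 20.5225 m, q = 3.063573·180/π = 175.5298°, L = 37.1274 m.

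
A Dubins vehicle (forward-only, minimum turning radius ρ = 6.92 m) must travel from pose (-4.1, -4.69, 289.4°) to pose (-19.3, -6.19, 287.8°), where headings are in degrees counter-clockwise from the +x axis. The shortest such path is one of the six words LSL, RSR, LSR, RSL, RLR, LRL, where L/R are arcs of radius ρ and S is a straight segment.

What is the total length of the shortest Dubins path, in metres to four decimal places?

Let ψ = atan2(Δy, Δx) = atan2(-1.50, -15.20) = -174.3641° be the start→goal bearing.
Normalize: d = |goal − start| / ρ = 15.273834/6.92 = 2.207201, α = (θ_start − ψ) mod 360° = 103.7641° = 1.811024 rad, β = (θ_goal − ψ) mod 360° = 102.1641° = 1.783099 rad.
Common terms: sin α = 0.971284, cos α = -0.237924, sin β = 0.977548, cos β = -0.210712, cos(α−β) = 0.999610, d² = 4.871738. Work in radians in the unit-radius frame; every candidate has L = ρ·(t + p + q).
LSL: p² = 2 + d² − 2cos(α−β) + 2d(sin α − sin β) = 4.844864; p = √p² = 2.201105; φ = atan2(cos β − cos α, d + sin α − sin β) = 0.012363 rad; t = (φ − α) mod 2π = 4.484524 rad, q = (β − φ) mod 2π = 1.770736 rad → L = 6.92·(4.484524 + 2.201105 + 1.770736) = 6.92·8.456365 = 58.518047 m
RSR: p² = 2 + d² − 2cos(α−β) + 2d(sin β − sin α) = 4.900172; p = √p² = 2.213633; φ = atan2(cos α − cos β, d − sin α + sin β) = -0.012293 rad; t = (α − φ) mod 2π = 1.823318 rad, q = (φ − β) mod 2π = 4.487793 rad → L = 6.92·(1.823318 + 2.213633 + 4.487793) = 6.92·8.524744 = 58.991227 m
LSR: p² = d² − 2 + 2cos(α−β) + 2d(sin α + sin β) = 13.473888; p = √p² = 3.670679; φ = atan2(−cos α − cos β, d + sin α + sin β) − atan2(−2, p) = 0.606419 rad; t = (φ − α) mod 2π = 5.078580 rad, q = (φ − β) mod 2π = 5.106505 rad → L = 6.92·(5.078580 + 3.670679 + 5.106505) = 6.92·13.855764 = 95.881886 m
RSL: p² = d² − 2 + 2cos(α−β) − 2d(sin α + sin β) = -3.731971 < 0 → infeasible
RLR: c = (6 − d² + 2cos(α−β) + 2d(sin α − sin β))/8 = 0.387478; p = 2π − arccos c = 5.110284 rad; φ = atan2(cos α − cos β, d − sin α + sin β) = -0.012293 rad; t = (α − φ + p/2) mod 2π = 4.378460 rad, q = (α − β − t + p) mod 2π = 0.759749 rad → L = 6.92·(4.378460 + 5.110284 + 0.759749) = 6.92·10.248493 = 70.919571 m
LRL: c = (6 − d² + 2cos(α−β) − 2d(sin α − sin β))/8 = 0.394392; p = 2π − arccos c = 5.117795 rad; φ = atan2(cos β − cos α, d + sin α − sin β) = 0.012363 rad; t = (φ − α + p/2) mod 2π = 0.760237 rad, q = (β − α − t + p) mod 2π = 4.329633 rad → L = 6.92·(0.760237 + 5.117795 + 4.329633) = 6.92·10.207665 = 70.637042 m
Shortest: LSL with L = 58.518047 m ≈ 58.5180 m

58.5180 m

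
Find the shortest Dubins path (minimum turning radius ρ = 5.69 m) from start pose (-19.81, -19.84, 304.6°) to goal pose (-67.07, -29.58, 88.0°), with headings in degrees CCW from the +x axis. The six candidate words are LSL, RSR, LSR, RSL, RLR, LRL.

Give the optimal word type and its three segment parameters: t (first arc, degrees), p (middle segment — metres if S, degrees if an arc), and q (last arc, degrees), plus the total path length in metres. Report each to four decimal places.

Let ψ = atan2(Δy, Δx) = atan2(-9.74, -47.26) = -168.3547° be the start→goal bearing.
Normalize: d = |goal − start| / ρ = 48.253240/5.69 = 8.480359, α = (θ_start − ψ) mod 360° = 112.9547° = 1.971432 rad, β = (θ_goal − ψ) mod 360° = 256.3547° = 4.474234 rad.
Common terms: sin α = 0.920813, cos α = -0.390004, sin β = -0.971775, cos β = -0.235910, cos(α−β) = -0.802817, d² = 71.916482. Work in radians in the unit-radius frame; every candidate has L = ρ·(t + p + q).
LSL: p² = 2 + d² − 2cos(α−β) + 2d(sin α − sin β) = 107.621769; p = √p² = 10.374091; φ = atan2(cos β − cos α, d + sin α − sin β) = 0.014854 rad; t = (φ − α) mod 2π = 4.326608 rad, q = (β − φ) mod 2π = 4.459380 rad → L = 5.69·(4.326608 + 10.374091 + 4.459380) = 5.69·19.160079 = 109.020848 m
RSR: p² = 2 + d² − 2cos(α−β) + 2d(sin β − sin α) = 43.422464; p = √p² = 6.589572; φ = atan2(cos α − cos β, d − sin α + sin β) = -0.023387 rad; t = (α − φ) mod 2π = 1.994819 rad, q = (φ − β) mod 2π = 1.785564 rad → L = 5.69·(1.994819 + 6.589572 + 1.785564) = 5.69·10.369956 = 59.005047 m
LSR: p² = d² − 2 + 2cos(α−β) + 2d(sin α + sin β) = 67.446500; p = √p² = 8.212582; φ = atan2(−cos α − cos β, d + sin α + sin β) − atan2(−2, p) = 0.312997 rad; t = (φ − α) mod 2π = 4.624750 rad, q = (φ − β) mod 2π = 2.121948 rad → L = 5.69·(4.624750 + 8.212582 + 2.121948) = 5.69·14.959279 = 85.118299 m
RSL: p² = d² − 2 + 2cos(α−β) − 2d(sin α + sin β) = 69.175193; p = √p² = 8.317163; φ = atan2(cos α + cos β, d − sin α − sin β) − atan2(2, p) = -0.309222 rad; t = (α − φ) mod 2π = 2.280654 rad, q = (β − φ) mod 2π = 4.783456 rad → L = 5.69·(2.280654 + 8.317163 + 4.783456) = 5.69·15.381272 = 87.519437 m
RLR: c = (6 − d² + 2cos(α−β) + 2d(sin α − sin β))/8 = -4.427808, |c| > 1 → infeasible
LRL: c = (6 − d² + 2cos(α−β) − 2d(sin α − sin β))/8 = -12.452721, |c| > 1 → infeasible
Shortest: RSR with L = 59.005047 m ≈ 59.0050 m
Convert RSR to answer units (arcs ×180/π): t = 1.994819·180/π = 114.2947°, p = ρ·p = 5.69·6.589572 = 37.4947 m, q = 1.785564·180/π = 102.3053°, L = 59.0050 m.

RSR: t = 114.2947°, p = 37.4947 m, q = 102.3053°, L = 59.0050 m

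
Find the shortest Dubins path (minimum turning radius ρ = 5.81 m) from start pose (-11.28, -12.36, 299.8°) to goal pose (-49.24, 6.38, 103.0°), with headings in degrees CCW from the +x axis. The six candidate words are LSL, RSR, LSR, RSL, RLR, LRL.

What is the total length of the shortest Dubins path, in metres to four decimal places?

Let ψ = atan2(Δy, Δx) = atan2(18.74, -37.96) = 153.7255° be the start→goal bearing.
Normalize: d = |goal − start| / ρ = 42.333783/5.81 = 7.286365, α = (θ_start − ψ) mod 360° = 146.0745° = 2.549481 rad, β = (θ_goal − ψ) mod 360° = 309.2745° = 5.397859 rad.
Common terms: sin α = 0.558114, cos α = -0.829764, sin β = -0.774122, cos β = 0.633037, cos(α−β) = -0.957319, d² = 53.091121. Work in radians in the unit-radius frame; every candidate has L = ρ·(t + p + q).
LSL: p² = 2 + d² − 2cos(α−β) + 2d(sin α − sin β) = 76.420077; p = √p² = 8.741858; φ = atan2(cos β − cos α, d + sin α − sin β) = 0.168124 rad; t = (φ − α) mod 2π = 3.901828 rad, q = (β − φ) mod 2π = 5.229735 rad → L = 5.81·(3.901828 + 8.741858 + 5.229735) = 5.81·17.873420 = 103.844572 m
RSR: p² = 2 + d² − 2cos(α−β) + 2d(sin β − sin α) = 37.591444; p = √p² = 6.131186; φ = atan2(cos α − cos β, d − sin α + sin β) = -0.240907 rad; t = (α − φ) mod 2π = 2.790388 rad, q = (φ − β) mod 2π = 0.644420 rad → L = 5.81·(2.790388 + 6.131186 + 0.644420) = 5.81·9.565994 = 55.578426 m
LSR: p² = d² − 2 + 2cos(α−β) + 2d(sin α + sin β) = 46.028661; p = √p² = 6.784443; φ = atan2(−cos α − cos β, d + sin α + sin β) − atan2(−2, p) = 0.314489 rad; t = (φ − α) mod 2π = 4.048193 rad, q = (φ − β) mod 2π = 1.199816 rad → L = 5.81·(4.048193 + 6.784443 + 1.199816) = 5.81·12.032452 = 69.908543 m
RSL: p² = d² − 2 + 2cos(α−β) − 2d(sin α + sin β) = 52.324303; p = √p² = 7.233554; φ = atan2(cos α + cos β, d − sin α − sin β) − atan2(2, p) = -0.295966 rad; t = (α − φ) mod 2π = 2.845448 rad, q = (β − φ) mod 2π = 5.693825 rad → L = 5.81·(2.845448 + 7.233554 + 5.693825) = 5.81·15.772827 = 91.640122 m
RLR: c = (6 − d² + 2cos(α−β) + 2d(sin α − sin β))/8 = -3.698930, |c| > 1 → infeasible
LRL: c = (6 − d² + 2cos(α−β) − 2d(sin α − sin β))/8 = -8.552510, |c| > 1 → infeasible
Shortest: RSR with L = 55.578426 m ≈ 55.5784 m

55.5784 m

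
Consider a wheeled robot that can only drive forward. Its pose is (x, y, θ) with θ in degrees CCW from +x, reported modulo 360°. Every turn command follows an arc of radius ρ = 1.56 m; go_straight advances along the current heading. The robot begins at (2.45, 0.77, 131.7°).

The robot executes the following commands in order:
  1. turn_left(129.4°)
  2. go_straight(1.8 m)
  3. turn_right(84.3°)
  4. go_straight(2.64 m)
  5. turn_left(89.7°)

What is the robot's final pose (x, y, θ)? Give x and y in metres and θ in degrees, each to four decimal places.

set_pose: (x, y, θ) = (2.4500, 0.7700, 131.7000°), ρ = 1.56
turn_left(129.4°): centre at ρ to the left, rotate +129.4° → (-0.2560, -0.0264, 261.1000°)
go_straight(1.8): x += 1.8·cos θ, y += 1.8·sin θ → (-0.5345, -1.8047, 261.1000°)
turn_right(84.3°): centre at ρ to the right, rotate −84.3° → (-2.1628, -3.1210, 176.8000°)
go_straight(2.64): x += 2.64·cos θ, y += 2.64·sin θ → (-4.7986, -2.9736, 176.8000°)
turn_left(89.7°): centre at ρ to the left, rotate +89.7° → (-6.4428, -4.4359, 266.5000°)

(-6.4428, -4.4359, 266.5000°)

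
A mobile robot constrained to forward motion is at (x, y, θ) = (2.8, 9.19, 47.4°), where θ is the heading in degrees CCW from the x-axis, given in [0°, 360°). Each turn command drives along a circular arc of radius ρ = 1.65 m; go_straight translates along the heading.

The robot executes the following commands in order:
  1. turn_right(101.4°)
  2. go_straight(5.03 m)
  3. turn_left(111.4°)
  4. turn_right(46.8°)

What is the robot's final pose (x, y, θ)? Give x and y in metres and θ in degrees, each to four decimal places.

(12.1174, 5.7874, 10.6000°)

set_pose: (x, y, θ) = (2.8000, 9.1900, 47.4000°), ρ = 1.65
turn_right(101.4°): centre at ρ to the right, rotate −101.4° → (5.3494, 9.0430, -54.0000° ≡ 306.0000°)
go_straight(5.03): x += 5.03·cos θ, y += 5.03·sin θ → (8.3060, 4.9736, 306.0000°)
turn_left(111.4°): centre at ρ to the left, rotate +111.4° → (11.0309, 5.0545, 417.4000° ≡ 57.4000°)
turn_right(46.8°): centre at ρ to the right, rotate −46.8° → (12.1174, 5.7874, 10.6000°)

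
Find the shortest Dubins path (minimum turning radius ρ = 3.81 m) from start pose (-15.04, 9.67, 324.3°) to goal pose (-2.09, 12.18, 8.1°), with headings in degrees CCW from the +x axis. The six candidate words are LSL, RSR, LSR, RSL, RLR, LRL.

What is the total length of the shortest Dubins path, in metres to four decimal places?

Let ψ = atan2(Δy, Δx) = atan2(2.51, 12.95) = 10.9692° be the start→goal bearing.
Normalize: d = |goal − start| / ρ = 13.191005/3.81 = 3.462206, α = (θ_start − ψ) mod 360° = 313.3308° = 5.468654 rad, β = (θ_goal − ψ) mod 360° = 357.1308° = 6.233108 rad.
Common terms: sin α = -0.727404, cos α = 0.686210, sin β = -0.050056, cos β = 0.998746, cos(α−β) = 0.721760, d² = 11.986870. Work in radians in the unit-radius frame; every candidate has L = ρ·(t + p + q).
LSL: p² = 2 + d² − 2cos(α−β) + 2d(sin α − sin β) = 7.853113; p = √p² = 2.802341; φ = atan2(cos β − cos α, d + sin α − sin β) = 0.111760 rad; t = (φ − α) mod 2π = 0.926291 rad, q = (β − φ) mod 2π = 6.121349 rad → L = 3.81·(0.926291 + 2.802341 + 6.121349) = 3.81·9.849980 = 37.528424 m
RSR: p² = 2 + d² − 2cos(α−β) + 2d(sin β − sin α) = 17.233585; p = √p² = 4.151335; φ = atan2(cos α − cos β, d − sin α + sin β) = -0.075357 rad; t = (α − φ) mod 2π = 5.544011 rad, q = (φ − β) mod 2π = 6.257905 rad → L = 3.81·(5.544011 + 4.151335 + 6.257905) = 3.81·15.953252 = 60.781889 m
LSR: p² = d² − 2 + 2cos(α−β) + 2d(sin α + sin β) = 6.046938; p = √p² = 2.459052; φ = atan2(−cos α − cos β, d + sin α + sin β) − atan2(−2, p) = 0.122342 rad; t = (φ − α) mod 2π = 0.936873 rad, q = (φ − β) mod 2π = 0.172419 rad → L = 3.81·(0.936873 + 2.459052 + 0.172419) = 3.81·3.568344 = 13.595391 m
RSL: p² = d² − 2 + 2cos(α−β) − 2d(sin α + sin β) = 16.813843; p = √p² = 4.100469; φ = atan2(cos α + cos β, d − sin α − sin β) − atan2(2, p) = -0.075513 rad; t = (α − φ) mod 2π = 5.544167 rad, q = (β − φ) mod 2π = 0.025436 rad → L = 3.81·(5.544167 + 4.100469 + 0.025436) = 3.81·9.670072 = 36.842974 m
RLR: c = (6 − d² + 2cos(α−β) + 2d(sin α − sin β))/8 = -1.154198, |c| > 1 → infeasible
LRL: c = (6 − d² + 2cos(α−β) − 2d(sin α − sin β))/8 = 0.018361; p = 2π − arccos c = 4.730751 rad; φ = atan2(cos β − cos α, d + sin α − sin β) = 0.111760 rad; t = (φ − α + p/2) mod 2π = 3.291666 rad, q = (β − α − t + p) mod 2π = 2.203539 rad → L = 3.81·(3.291666 + 4.730751 + 2.203539) = 3.81·10.225956 = 38.960892 m
Shortest: LSR with L = 13.595391 m ≈ 13.5954 m

13.5954 m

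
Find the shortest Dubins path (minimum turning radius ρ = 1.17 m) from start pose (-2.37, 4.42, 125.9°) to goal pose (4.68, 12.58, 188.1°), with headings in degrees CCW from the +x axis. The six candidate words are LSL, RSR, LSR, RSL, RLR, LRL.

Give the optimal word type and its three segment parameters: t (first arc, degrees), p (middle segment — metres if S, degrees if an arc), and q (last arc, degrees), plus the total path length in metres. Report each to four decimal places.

Let ψ = atan2(Δy, Δx) = atan2(8.16, 7.05) = 49.1739° be the start→goal bearing.
Normalize: d = |goal − start| / ρ = 10.783696/1.17 = 9.216834, α = (θ_start − ψ) mod 360° = 76.7261° = 1.339122 rad, β = (θ_goal − ψ) mod 360° = 138.9261° = 2.424717 rad.
Common terms: sin α = 0.973283, cos α = 0.229607, sin β = 0.657033, cos β = -0.753862, cos(α−β) = 0.466387, d² = 84.950033. Work in radians in the unit-radius frame; every candidate has L = ρ·(t + p + q).
LSL: p² = 2 + d² − 2cos(α−β) + 2d(sin α − sin β) = 91.846922; p = √p² = 9.583680; φ = atan2(cos β − cos α, d + sin α − sin β) = -0.102800 rad; t = (φ − α) mod 2π = 4.841263 rad, q = (β − φ) mod 2π = 2.527517 rad → L = 1.17·(4.841263 + 9.583680 + 2.527517) = 1.17·16.952460 = 19.834378 m
RSR: p² = 2 + d² − 2cos(α−β) + 2d(sin β − sin α) = 80.187597; p = √p² = 8.954753; φ = atan2(cos α − cos β, d − sin α + sin β) = 0.110049 rad; t = (α − φ) mod 2π = 1.229074 rad, q = (φ − β) mod 2π = 3.968517 rad → L = 1.17·(1.229074 + 8.954753 + 3.968517) = 1.17·14.152343 = 16.558242 m
LSR: p² = d² − 2 + 2cos(α−β) + 2d(sin α + sin β) = 113.935509; p = √p² = 10.674058; φ = atan2(−cos α − cos β, d + sin α + sin β) − atan2(−2, p) = 0.233516 rad; t = (φ − α) mod 2π = 5.177579 rad, q = (φ − β) mod 2π = 4.091984 rad → L = 1.17·(5.177579 + 10.674058 + 4.091984) = 1.17·19.943621 = 23.334037 m
RSL: p² = d² − 2 + 2cos(α−β) − 2d(sin α + sin β) = 53.830103; p = √p² = 7.336900; φ = atan2(cos α + cos β, d − sin α − sin β) − atan2(2, p) = -0.335122 rad; t = (α − φ) mod 2π = 1.674245 rad, q = (β − φ) mod 2π = 2.759839 rad → L = 1.17·(1.674245 + 7.336900 + 2.759839) = 1.17·11.770984 = 13.772052 m
RLR: c = (6 − d² + 2cos(α−β) + 2d(sin α − sin β))/8 = -9.023450, |c| > 1 → infeasible
LRL: c = (6 − d² + 2cos(α−β) − 2d(sin α − sin β))/8 = -10.480865, |c| > 1 → infeasible
Shortest: RSL with L = 13.772052 m ≈ 13.7721 m
Convert RSL to answer units (arcs ×180/π): t = 1.674245·180/π = 95.9272°, p = ρ·p = 1.17·7.336900 = 8.5842 m, q = 2.759839·180/π = 158.1272°, L = 13.7721 m.

RSL: t = 95.9272°, p = 8.5842 m, q = 158.1272°, L = 13.7721 m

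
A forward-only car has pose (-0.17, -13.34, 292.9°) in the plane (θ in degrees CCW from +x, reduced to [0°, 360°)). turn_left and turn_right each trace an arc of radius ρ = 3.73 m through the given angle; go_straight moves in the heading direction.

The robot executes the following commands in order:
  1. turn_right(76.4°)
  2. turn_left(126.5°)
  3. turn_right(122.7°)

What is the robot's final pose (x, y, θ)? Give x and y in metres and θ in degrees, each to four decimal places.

set_pose: (x, y, θ) = (-0.1700, -13.3400, 292.9000°), ρ = 3.73
turn_right(76.4°): centre at ρ to the right, rotate −76.4° → (-1.3873, -17.7898, 216.5000°)
turn_left(126.5°): centre at ρ to the left, rotate +126.5° → (-0.2592, -24.3552, 343.0000°)
turn_right(122.7°): centre at ρ to the right, rotate −122.7° → (1.0628, -30.7670, 220.3000°)

(1.0628, -30.7670, 220.3000°)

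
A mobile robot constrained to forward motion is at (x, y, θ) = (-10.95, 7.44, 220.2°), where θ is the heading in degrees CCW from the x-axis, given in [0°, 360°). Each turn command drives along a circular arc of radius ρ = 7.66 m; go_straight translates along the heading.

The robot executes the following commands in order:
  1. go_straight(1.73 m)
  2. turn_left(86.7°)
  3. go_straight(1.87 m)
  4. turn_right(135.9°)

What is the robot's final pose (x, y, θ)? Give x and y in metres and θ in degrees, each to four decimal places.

(-19.6538, -17.7869, 171.0000°)

set_pose: (x, y, θ) = (-10.9500, 7.4400, 220.2000°), ρ = 7.66
go_straight(1.73): x += 1.73·cos θ, y += 1.73·sin θ → (-12.2714, 6.3234, 220.2000°)
turn_left(86.7°): centre at ρ to the left, rotate +86.7° → (-13.4527, -4.1265, 306.9000°)
go_straight(1.87): x += 1.87·cos θ, y += 1.87·sin θ → (-12.3300, -5.6219, 306.9000°)
turn_right(135.9°): centre at ρ to the right, rotate −135.9° → (-19.6538, -17.7869, 171.0000°)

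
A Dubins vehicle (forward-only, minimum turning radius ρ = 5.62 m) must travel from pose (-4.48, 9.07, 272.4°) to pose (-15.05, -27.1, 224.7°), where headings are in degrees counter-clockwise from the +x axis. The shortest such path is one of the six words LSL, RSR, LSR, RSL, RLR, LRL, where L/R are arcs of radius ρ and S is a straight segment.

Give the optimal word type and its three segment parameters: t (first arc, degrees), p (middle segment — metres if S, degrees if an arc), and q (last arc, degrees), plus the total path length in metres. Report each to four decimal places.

RSR: t = 17.9837°, p = 33.1589 m, q = 29.7163°, L = 37.8377 m

Let ψ = atan2(Δy, Δx) = atan2(-36.17, -10.57) = -106.2900° be the start→goal bearing.
Normalize: d = |goal − start| / ρ = 37.682805/5.62 = 6.705125, α = (θ_start − ψ) mod 360° = 18.6900° = 0.326202 rad, β = (θ_goal − ψ) mod 360° = 330.9900° = 5.776865 rad.
Common terms: sin α = 0.320448, cos α = 0.947266, sin β = -0.484962, cos β = 0.874535, cos(α−β) = 0.673013, d² = 44.958707. Work in radians in the unit-radius frame; every candidate has L = ρ·(t + p + q).
LSL: p² = 2 + d² − 2cos(α−β) + 2d(sin α − sin β) = 56.413432; p = √p² = 7.510888; φ = atan2(cos β − cos α, d + sin α − sin β) = -0.009684 rad; t = (φ − α) mod 2π = 5.947300 rad, q = (β − φ) mod 2π = 5.786549 rad → L = 5.62·(5.947300 + 7.510888 + 5.786549) = 5.62·19.244736 = 108.155417 m
RSR: p² = 2 + d² − 2cos(α−β) + 2d(sin β − sin α) = 34.811933; p = √p² = 5.900164; φ = atan2(cos α − cos β, d − sin α + sin β) = 0.012327 rad; t = (α − φ) mod 2π = 0.313875 rad, q = (φ − β) mod 2π = 0.518647 rad → L = 5.62·(0.313875 + 5.900164 + 0.518647) = 5.62·6.732686 = 37.837695 m
LSR: p² = d² − 2 + 2cos(α−β) + 2d(sin α + sin β) = 42.098553; p = √p² = 6.488340; φ = atan2(−cos α − cos β, d + sin α + sin β) − atan2(−2, p) = 0.027353 rad; t = (φ − α) mod 2π = 5.984336 rad, q = (φ − β) mod 2π = 0.533672 rad → L = 5.62·(5.984336 + 6.488340 + 0.533672) = 5.62·13.006348 = 73.095676 m
RSL: p² = d² − 2 + 2cos(α−β) − 2d(sin α + sin β) = 46.510912; p = √p² = 6.819891; φ = atan2(cos α + cos β, d − sin α − sin β) − atan2(2, p) = -0.026033 rad; t = (α − φ) mod 2π = 0.352235 rad, q = (β − φ) mod 2π = 5.802898 rad → L = 5.62·(0.352235 + 6.819891 + 5.802898) = 5.62·12.975024 = 72.919635 m
RLR: c = (6 − d² + 2cos(α−β) + 2d(sin α − sin β))/8 = -3.351492, |c| > 1 → infeasible
LRL: c = (6 − d² + 2cos(α−β) − 2d(sin α − sin β))/8 = -6.051679, |c| > 1 → infeasible
Shortest: RSR with L = 37.837695 m ≈ 37.8377 m
Convert RSR to answer units (arcs ×180/π): t = 0.313875·180/π = 17.9837°, p = ρ·p = 5.62·5.900164 = 33.1589 m, q = 0.518647·180/π = 29.7163°, L = 37.8377 m.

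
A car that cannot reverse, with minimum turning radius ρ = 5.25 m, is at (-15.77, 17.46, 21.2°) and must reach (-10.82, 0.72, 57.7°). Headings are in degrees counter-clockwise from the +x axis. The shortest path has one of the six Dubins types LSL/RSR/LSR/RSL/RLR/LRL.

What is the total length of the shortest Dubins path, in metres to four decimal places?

Let ψ = atan2(Δy, Δx) = atan2(-16.74, 4.95) = -73.5271° be the start→goal bearing.
Normalize: d = |goal − start| / ρ = 17.456520/5.25 = 3.325051, α = (θ_start − ψ) mod 360° = 94.7271° = 1.653300 rad, β = (θ_goal − ψ) mod 360° = 131.2271° = 2.290345 rad.
Common terms: sin α = 0.996599, cos α = -0.082410, sin β = 0.752103, cos β = -0.659045, cos(α−β) = 0.803857, d² = 11.055967. Work in radians in the unit-radius frame; every candidate has L = ρ·(t + p + q).
LSL: p² = 2 + d² − 2cos(α−β) + 2d(sin α − sin β) = 13.074173; p = √p² = 3.615823; φ = atan2(cos β − cos α, d + sin α − sin β) = -0.160159 rad; t = (φ − α) mod 2π = 4.469726 rad, q = (β − φ) mod 2π = 2.450505 rad → L = 5.25·(4.469726 + 3.615823 + 2.450505) = 5.25·10.536053 = 55.314278 m
RSR: p² = 2 + d² − 2cos(α−β) + 2d(sin β − sin α) = 9.822335; p = √p² = 3.134060; φ = atan2(cos α − cos β, d − sin α + sin β) = 0.185044 rad; t = (α − φ) mod 2π = 1.468256 rad, q = (φ − β) mod 2π = 4.177884 rad → L = 5.25·(1.468256 + 3.134060 + 4.177884) = 5.25·8.780201 = 46.096053 m
LSR: p² = d² − 2 + 2cos(α−β) + 2d(sin α + sin β) = 22.292727; p = √p² = 4.721517; φ = atan2(−cos α − cos β, d + sin α + sin β) − atan2(−2, p) = 0.545786 rad; t = (φ − α) mod 2π = 5.175672 rad, q = (φ − β) mod 2π = 4.538627 rad → L = 5.25·(5.175672 + 4.721517 + 4.538627) = 5.25·14.435816 = 75.788033 m
RSL: p² = d² − 2 + 2cos(α−β) − 2d(sin α + sin β) = -0.965365 < 0 → infeasible
RLR: c = (6 − d² + 2cos(α−β) + 2d(sin α − sin β))/8 = -0.227792; p = 2π − arccos c = 4.482580 rad; φ = atan2(cos α − cos β, d − sin α + sin β) = 0.185044 rad; t = (α − φ + p/2) mod 2π = 3.709546 rad, q = (α − β − t + p) mod 2π = 0.135989 rad → L = 5.25·(3.709546 + 4.482580 + 0.135989) = 5.25·8.328114 = 43.722600 m
LRL: c = (6 − d² + 2cos(α−β) − 2d(sin α − sin β))/8 = -0.634272; p = 2π − arccos c = 4.025323 rad; φ = atan2(cos β − cos α, d + sin α − sin β) = -0.160159 rad; t = (φ − α + p/2) mod 2π = 0.199202 rad, q = (β − α − t + p) mod 2π = 4.463166 rad → L = 5.25·(0.199202 + 4.025323 + 4.463166) = 5.25·8.687691 = 45.610379 m
Shortest: RLR with L = 43.722600 m ≈ 43.7226 m

43.7226 m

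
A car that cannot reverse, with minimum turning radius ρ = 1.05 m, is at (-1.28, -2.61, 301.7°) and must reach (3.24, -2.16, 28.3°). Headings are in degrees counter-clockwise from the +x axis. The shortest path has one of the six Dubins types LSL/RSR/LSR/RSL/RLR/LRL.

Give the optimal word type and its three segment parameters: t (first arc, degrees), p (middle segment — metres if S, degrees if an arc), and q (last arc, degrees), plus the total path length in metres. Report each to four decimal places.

Let ψ = atan2(Δy, Δx) = atan2(0.45, 4.52) = 5.6855° be the start→goal bearing.
Normalize: d = |goal − start| / ρ = 4.542345/1.05 = 4.326043, α = (θ_start − ψ) mod 360° = 296.0145° = 5.166428 rad, β = (θ_goal − ψ) mod 360° = 22.6145° = 0.394698 rad.
Common terms: sin α = -0.898683, cos α = 0.438599, sin β = 0.384529, cos β = 0.923113, cos(α−β) = 0.059306, d² = 18.714649. Work in radians in the unit-radius frame; every candidate has L = ρ·(t + p + q).
LSL: p² = 2 + d² − 2cos(α−β) + 2d(sin α − sin β) = 9.493574; p = √p² = 3.081164; φ = atan2(cos β − cos α, d + sin α − sin β) = 0.157906 rad; t = (φ − α) mod 2π = 1.274663 rad, q = (β − φ) mod 2π = 0.236792 rad → L = 1.05·(1.274663 + 3.081164 + 0.236792) = 1.05·4.592620 = 4.822251 m
RSR: p² = 2 + d² − 2cos(α−β) + 2d(sin β − sin α) = 31.698497; p = √p² = 5.630142; φ = atan2(cos α − cos β, d − sin α + sin β) = -0.086164 rad; t = (α − φ) mod 2π = 5.252592 rad, q = (φ − β) mod 2π = 5.802324 rad → L = 1.05·(5.252592 + 5.630142 + 5.802324) = 1.05·16.685057 = 17.519310 m
LSR: p² = d² − 2 + 2cos(α−β) + 2d(sin α + sin β) = 12.384757; p = √p² = 3.519198; φ = atan2(−cos α − cos β, d + sin α + sin β) − atan2(−2, p) = 0.173694 rad; t = (φ − α) mod 2π = 1.290451 rad, q = (φ − β) mod 2π = 6.062182 rad → L = 1.05·(1.290451 + 3.519198 + 6.062182) = 1.05·10.871831 = 11.415423 m
RSL: p² = d² − 2 + 2cos(α−β) − 2d(sin α + sin β) = 21.281765; p = √p² = 4.613216; φ = atan2(cos α + cos β, d − sin α − sin β) − atan2(2, p) = -0.134834 rad; t = (α − φ) mod 2π = 5.301262 rad, q = (β − φ) mod 2π = 0.529532 rad → L = 1.05·(5.301262 + 4.613216 + 0.529532) = 1.05·10.444010 = 10.966210 m
RLR: c = (6 − d² + 2cos(α−β) + 2d(sin α − sin β))/8 = -2.962312, |c| > 1 → infeasible
LRL: c = (6 − d² + 2cos(α−β) − 2d(sin α − sin β))/8 = -0.186697; p = 2π − arccos c = 4.524590 rad; φ = atan2(cos β − cos α, d + sin α − sin β) = 0.157906 rad; t = (φ − α + p/2) mod 2π = 3.536958 rad, q = (β − α − t + p) mod 2π = 2.499087 rad → L = 1.05·(3.536958 + 4.524590 + 2.499087) = 1.05·10.560636 = 11.088667 m
Shortest: LSL with L = 4.822251 m ≈ 4.8223 m
Convert LSL to answer units (arcs ×180/π): t = 1.274663·180/π = 73.0328°, p = ρ·p = 1.05·3.081164 = 3.2352 m, q = 0.236792·180/π = 13.5672°, L = 4.8223 m.

LSL: t = 73.0328°, p = 3.2352 m, q = 13.5672°, L = 4.8223 m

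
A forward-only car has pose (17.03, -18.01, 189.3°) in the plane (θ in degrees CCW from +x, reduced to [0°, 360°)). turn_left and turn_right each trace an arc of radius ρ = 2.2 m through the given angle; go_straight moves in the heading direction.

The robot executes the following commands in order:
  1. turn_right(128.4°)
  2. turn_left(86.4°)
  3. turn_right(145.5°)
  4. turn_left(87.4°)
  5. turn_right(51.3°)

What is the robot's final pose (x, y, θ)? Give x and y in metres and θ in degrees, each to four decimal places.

(18.1169, -3.9240, 37.9000°)

set_pose: (x, y, θ) = (17.0300, -18.0100, 189.3000°), ρ = 2.2
turn_right(128.4°): centre at ρ to the right, rotate −128.4° → (14.7522, -14.7690, 60.9000°)
turn_left(86.4°): centre at ρ to the left, rotate +86.4° → (14.0184, -11.8477, 147.3000°)
turn_right(145.5°): centre at ρ to the right, rotate −145.5° → (15.1378, -7.7975, 1.8000°)
turn_left(87.4°): centre at ρ to the left, rotate +87.4° → (17.2685, -5.6293, 89.2000°)
turn_right(51.3°): centre at ρ to the right, rotate −51.3° → (18.1169, -3.9240, 37.9000°)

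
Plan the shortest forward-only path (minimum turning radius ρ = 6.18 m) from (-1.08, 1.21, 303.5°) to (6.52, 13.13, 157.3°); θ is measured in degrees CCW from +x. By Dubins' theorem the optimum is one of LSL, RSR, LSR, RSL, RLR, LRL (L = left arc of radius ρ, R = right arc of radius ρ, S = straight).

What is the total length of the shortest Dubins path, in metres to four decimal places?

Let ψ = atan2(Δy, Δx) = atan2(11.92, 7.60) = 57.4791° be the start→goal bearing.
Normalize: d = |goal − start| / ρ = 14.136704/6.18 = 2.287493, α = (θ_start − ψ) mod 360° = 246.0209° = 4.293875 rad, β = (θ_goal − ψ) mod 360° = 99.8209° = 1.742204 rad.
Common terms: sin α = -0.913694, cos α = -0.406403, sin β = 0.985346, cos β = -0.170569, cos(α−β) = -0.830984, d² = 5.232622. Work in radians in the unit-radius frame; every candidate has L = ρ·(t + p + q).
LSL: p² = 2 + d² − 2cos(α−β) + 2d(sin α − sin β) = 0.206513; p = √p² = 0.454437; φ = atan2(cos β − cos α, d + sin α − sin β) = 0.545631 rad; t = (φ − α) mod 2π = 2.534941 rad, q = (β − φ) mod 2π = 1.196573 rad → L = 6.18·(2.534941 + 0.454437 + 1.196573) = 6.18·4.185951 = 25.869178 m
RSR: p² = 2 + d² − 2cos(α−β) + 2d(sin β − sin α) = 17.582669; p = √p² = 4.193169; φ = atan2(cos α − cos β, d − sin α + sin β) = -0.056272 rad; t = (α − φ) mod 2π = 4.350147 rad, q = (φ − β) mod 2π = 4.484709 rad → L = 6.18·(4.350147 + 4.193169 + 4.484709) = 6.18·13.028026 = 80.513201 m
LSR: p² = d² − 2 + 2cos(α−β) + 2d(sin α + sin β) = 1.898459; p = √p² = 1.377846; φ = atan2(−cos α − cos β, d + sin α + sin β) − atan2(−2, p) = 1.207404 rad; t = (φ − α) mod 2π = 3.196714 rad, q = (φ − β) mod 2π = 5.748385 rad → L = 6.18·(3.196714 + 1.377846 + 5.748385) = 6.18·10.322944 = 63.795797 m
RSL: p² = d² − 2 + 2cos(α−β) − 2d(sin α + sin β) = 1.242848; p = √p² = 1.114831; φ = atan2(cos α + cos β, d − sin α − sin β) − atan2(2, p) = -1.317007 rad; t = (α − φ) mod 2π = 5.610882 rad, q = (β − φ) mod 2π = 3.059210 rad → L = 6.18·(5.610882 + 1.114831 + 3.059210) = 6.18·9.784923 = 60.470825 m
RLR: c = (6 − d² + 2cos(α−β) + 2d(sin α − sin β))/8 = -1.197834, |c| > 1 → infeasible
LRL: c = (6 − d² + 2cos(α−β) − 2d(sin α − sin β))/8 = 0.974186; p = 2π − arccos c = 6.055475 rad; φ = atan2(cos β − cos α, d + sin α − sin β) = 0.545631 rad; t = (φ − α + p/2) mod 2π = 5.562678 rad, q = (β − α − t + p) mod 2π = 4.224311 rad → L = 6.18·(5.562678 + 6.055475 + 4.224311) = 6.18·15.842464 = 97.906428 m
Shortest: LSL with L = 25.869178 m ≈ 25.8692 m

25.8692 m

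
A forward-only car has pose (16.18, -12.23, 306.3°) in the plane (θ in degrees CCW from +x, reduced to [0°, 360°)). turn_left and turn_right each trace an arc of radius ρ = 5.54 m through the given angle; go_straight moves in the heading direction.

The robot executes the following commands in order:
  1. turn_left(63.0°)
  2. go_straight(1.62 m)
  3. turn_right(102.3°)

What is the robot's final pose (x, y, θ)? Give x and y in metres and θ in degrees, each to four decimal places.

(29.5665, -19.9128, 267.0000°)

set_pose: (x, y, θ) = (16.1800, -12.2300, 306.3000°), ρ = 5.54
turn_left(63.0°): centre at ρ to the left, rotate +63.0° → (21.5401, -14.4174, 369.3000° ≡ 9.3000°)
go_straight(1.62): x += 1.62·cos θ, y += 1.62·sin θ → (23.1388, -14.1556, 9.3000°)
turn_right(102.3°): centre at ρ to the right, rotate −102.3° → (29.5665, -19.9128, -93.0000° ≡ 267.0000°)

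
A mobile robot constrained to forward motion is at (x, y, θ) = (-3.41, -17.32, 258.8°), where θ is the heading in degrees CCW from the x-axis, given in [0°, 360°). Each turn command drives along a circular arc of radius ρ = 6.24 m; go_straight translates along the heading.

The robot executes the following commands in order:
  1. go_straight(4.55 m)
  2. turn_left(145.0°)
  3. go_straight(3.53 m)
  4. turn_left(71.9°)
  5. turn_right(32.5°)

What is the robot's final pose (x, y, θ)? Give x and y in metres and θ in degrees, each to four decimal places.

set_pose: (x, y, θ) = (-3.4100, -17.3200, 258.8000°), ρ = 6.24
go_straight(4.55): x += 4.55·cos θ, y += 4.55·sin θ → (-4.2938, -21.7833, 258.8000°)
turn_left(145.0°): centre at ρ to the left, rotate +145.0° → (6.1464, -27.4992, 403.8000° ≡ 43.8000°)
go_straight(3.53): x += 3.53·cos θ, y += 3.53·sin θ → (8.6942, -25.0559, 43.8000°)
turn_left(71.9°): centre at ρ to the left, rotate +71.9° → (9.9979, -17.8461, 115.7000°)
turn_right(32.5°): centre at ρ to the right, rotate −32.5° → (9.4245, -14.4012, 83.2000°)

(9.4245, -14.4012, 83.2000°)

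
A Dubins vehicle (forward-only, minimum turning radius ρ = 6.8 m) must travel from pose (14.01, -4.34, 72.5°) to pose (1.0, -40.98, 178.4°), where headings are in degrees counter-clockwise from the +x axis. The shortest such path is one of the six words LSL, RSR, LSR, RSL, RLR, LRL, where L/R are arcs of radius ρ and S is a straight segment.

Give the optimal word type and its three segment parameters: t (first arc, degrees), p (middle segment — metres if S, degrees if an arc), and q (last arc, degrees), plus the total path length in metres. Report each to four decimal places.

Let ψ = atan2(Δy, Δx) = atan2(-36.64, -13.01) = -109.5488° be the start→goal bearing.
Normalize: d = |goal − start| / ρ = 38.881226/6.8 = 5.717827, α = (θ_start − ψ) mod 360° = 182.0488° = 3.177350 rad, β = (θ_goal − ψ) mod 360° = 287.9488° = 5.025654 rad.
Common terms: sin α = -0.035750, cos α = -0.999361, sin β = -0.951333, cos β = 0.308166, cos(α−β) = -0.273959, d² = 32.693549. Work in radians in the unit-radius frame; every candidate has L = ρ·(t + p + q).
LSL: p² = 2 + d² − 2cos(α−β) + 2d(sin α − sin β) = 45.711755; p = √p² = 6.761047; φ = atan2(cos β − cos α, d + sin α − sin β) = 0.194617 rad; t = (φ − α) mod 2π = 3.300453 rad, q = (β − φ) mod 2π = 4.831036 rad → L = 6.8·(3.300453 + 6.761047 + 4.831036) = 6.8·14.892536 = 101.269244 m
RSR: p² = 2 + d² − 2cos(α−β) + 2d(sin β − sin α) = 24.771180; p = √p² = 4.977065; φ = atan2(cos α − cos β, d − sin α + sin β) = -0.265830 rad; t = (α − φ) mod 2π = 3.443180 rad, q = (φ − β) mod 2π = 0.991701 rad → L = 6.8·(3.443180 + 4.977065 + 0.991701) = 6.8·9.411947 = 64.001240 m
LSR: p² = d² − 2 + 2cos(α−β) + 2d(sin α + sin β) = 18.857697; p = √p² = 4.342545; φ = atan2(−cos α − cos β, d + sin α + sin β) − atan2(−2, p) = 0.576681 rad; t = (φ − α) mod 2π = 3.682516 rad, q = (φ − β) mod 2π = 1.834212 rad → L = 6.8·(3.682516 + 4.342545 + 1.834212) = 6.8·9.859273 = 67.043058 m
RSL: p² = d² − 2 + 2cos(α−β) − 2d(sin α + sin β) = 41.433563; p = √p² = 6.436891; φ = atan2(cos α + cos β, d − sin α − sin β) − atan2(2, p) = -0.403977 rad; t = (α − φ) mod 2π = 3.581327 rad, q = (β − φ) mod 2π = 5.429631 rad → L = 6.8·(3.581327 + 6.436891 + 5.429631) = 6.8·15.447849 = 105.045376 m
RLR: c = (6 − d² + 2cos(α−β) + 2d(sin α − sin β))/8 = -2.096397, |c| > 1 → infeasible
LRL: c = (6 − d² + 2cos(α−β) − 2d(sin α − sin β))/8 = -4.713969, |c| > 1 → infeasible
Shortest: RSR with L = 64.001240 m ≈ 64.0012 m
Convert RSR to answer units (arcs ×180/π): t = 3.443180·180/π = 197.2797°, p = ρ·p = 6.8·4.977065 = 33.8440 m, q = 0.991701·180/π = 56.8203°, L = 64.0012 m.

RSR: t = 197.2797°, p = 33.8440 m, q = 56.8203°, L = 64.0012 m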